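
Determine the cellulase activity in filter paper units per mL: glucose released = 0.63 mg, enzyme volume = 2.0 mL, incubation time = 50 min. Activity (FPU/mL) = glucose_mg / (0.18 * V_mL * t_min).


Activity = glucose_mg / (0.18 mg/umol * V_mL * t_min)
= 0.63 / (0.18 * 2.0 * 50)
= 0.0350 FPU/mL

0.0350 FPU/mL


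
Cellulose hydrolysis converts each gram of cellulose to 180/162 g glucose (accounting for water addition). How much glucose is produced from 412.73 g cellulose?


glucose = cellulose * 180/162
= 412.73 * 180/162
= 458.5889 g

458.5889 g


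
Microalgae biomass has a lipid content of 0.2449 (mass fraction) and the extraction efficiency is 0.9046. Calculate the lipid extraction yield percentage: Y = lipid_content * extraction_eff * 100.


Y = lipid_content * extraction_eff * 100
= 0.2449 * 0.9046 * 100
= 22.1537%

22.1537%


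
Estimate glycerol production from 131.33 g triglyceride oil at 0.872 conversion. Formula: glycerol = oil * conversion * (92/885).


glycerol = oil * conv * (92/885)
= 131.33 * 0.872 * 92 / 885
= 11.9049 g

11.9049 g


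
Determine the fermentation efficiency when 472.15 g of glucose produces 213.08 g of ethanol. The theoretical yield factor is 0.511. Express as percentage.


Fermentation efficiency = (actual / (0.511 * glucose)) * 100
= (213.08 / (0.511 * 472.15)) * 100
= 88.3165%

88.3165%


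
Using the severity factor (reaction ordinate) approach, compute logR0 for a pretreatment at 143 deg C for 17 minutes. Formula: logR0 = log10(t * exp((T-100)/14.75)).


logR0 = log10(t * exp((T - 100) / 14.75))
= log10(17 * exp((143 - 100) / 14.75))
= 2.4965

2.4965


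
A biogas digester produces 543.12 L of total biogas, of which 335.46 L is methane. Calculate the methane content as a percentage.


CH4% = V_CH4 / V_total * 100
= 335.46 / 543.12 * 100
= 61.7654%

61.7654%


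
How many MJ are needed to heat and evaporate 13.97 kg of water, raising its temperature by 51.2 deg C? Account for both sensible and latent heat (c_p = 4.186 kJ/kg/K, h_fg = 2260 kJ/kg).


E = m_water * (4.186 * dT + 2260) / 1000
= 13.97 * (4.186 * 51.2 + 2260) / 1000
= 34.5663 MJ

34.5663 MJ


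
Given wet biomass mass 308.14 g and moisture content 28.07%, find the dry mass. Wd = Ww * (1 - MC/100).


Wd = Ww * (1 - MC/100)
= 308.14 * (1 - 28.07/100)
= 221.6451 g

221.6451 g


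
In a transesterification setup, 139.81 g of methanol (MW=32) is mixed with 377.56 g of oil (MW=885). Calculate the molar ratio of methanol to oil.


Molar ratio = n_MeOH / n_oil = (MeOH/32) / (oil/885) = (MeOH * 885) / (32 * oil)
= (139.81 * 885) / (32 * 377.56)
= 10.2411

10.2411


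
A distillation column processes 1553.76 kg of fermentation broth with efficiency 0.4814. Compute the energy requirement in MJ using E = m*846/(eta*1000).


E = m * 846 / (eta * 1000)
= 1553.76 * 846 / (0.4814 * 1000)
= 2730.5379 MJ

2730.5379 MJ


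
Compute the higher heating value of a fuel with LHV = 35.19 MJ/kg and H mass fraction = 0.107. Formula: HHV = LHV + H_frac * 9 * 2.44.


HHV = LHV + H_frac * 9 * 2.44
= 35.19 + 0.107 * 9 * 2.44
= 37.5397 MJ/kg

37.5397 MJ/kg


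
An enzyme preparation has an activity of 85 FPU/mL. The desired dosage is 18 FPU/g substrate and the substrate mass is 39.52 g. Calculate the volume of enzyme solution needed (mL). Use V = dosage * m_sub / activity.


V = dosage * m_sub / activity
V = 18 * 39.52 / 85
V = 8.3689 mL

8.3689 mL


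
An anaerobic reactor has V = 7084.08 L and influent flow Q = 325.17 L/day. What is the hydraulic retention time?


HRT = V / Q
= 7084.08 / 325.17
= 21.7858 days

21.7858 days


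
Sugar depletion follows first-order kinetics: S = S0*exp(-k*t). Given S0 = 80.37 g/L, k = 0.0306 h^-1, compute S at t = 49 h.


S = S0 * exp(-k * t)
S = 80.37 * exp(-0.0306 * 49)
S = 17.9437 g/L

17.9437 g/L


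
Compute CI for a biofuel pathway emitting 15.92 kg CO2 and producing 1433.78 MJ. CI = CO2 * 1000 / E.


CI = CO2 * 1000 / E
= 15.92 * 1000 / 1433.78
= 11.1035 g CO2/MJ

11.1035 g CO2/MJ


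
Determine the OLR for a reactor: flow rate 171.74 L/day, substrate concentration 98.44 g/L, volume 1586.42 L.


OLR = Q * S / V
= 171.74 * 98.44 / 1586.42
= 10.6568 g/L/day

10.6568 g/L/day


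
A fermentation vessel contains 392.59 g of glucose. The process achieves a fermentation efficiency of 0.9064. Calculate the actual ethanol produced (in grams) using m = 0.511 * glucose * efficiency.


Actual ethanol: m = 0.511 * 392.59 * 0.9064
m = 181.8361 g

181.8361 g


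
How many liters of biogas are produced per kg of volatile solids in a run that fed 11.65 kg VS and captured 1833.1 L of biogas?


Y = V / VS
= 1833.1 / 11.65
= 157.3476 L/kg VS

157.3476 L/kg VS


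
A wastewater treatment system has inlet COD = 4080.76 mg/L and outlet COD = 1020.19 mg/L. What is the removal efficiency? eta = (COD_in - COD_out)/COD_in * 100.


eta = (COD_in - COD_out) / COD_in * 100
= (4080.76 - 1020.19) / 4080.76 * 100
= 75.0000%

75.0000%


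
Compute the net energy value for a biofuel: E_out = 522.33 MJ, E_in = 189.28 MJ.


NEV = E_out - E_in
= 522.33 - 189.28
= 333.0500 MJ

333.0500 MJ


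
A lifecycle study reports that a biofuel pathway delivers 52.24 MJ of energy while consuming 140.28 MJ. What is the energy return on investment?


EROI = E_out / E_in
= 52.24 / 140.28
= 0.3724

0.3724


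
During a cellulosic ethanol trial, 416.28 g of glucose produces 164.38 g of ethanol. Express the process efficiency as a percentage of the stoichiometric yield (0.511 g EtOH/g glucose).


Fermentation efficiency = (actual / (0.511 * glucose)) * 100
= (164.38 / (0.511 * 416.28)) * 100
= 77.2756%

77.2756%


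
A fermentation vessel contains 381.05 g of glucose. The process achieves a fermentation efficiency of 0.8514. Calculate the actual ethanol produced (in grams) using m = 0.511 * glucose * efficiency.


Actual ethanol: m = 0.511 * 381.05 * 0.8514
m = 165.7817 g

165.7817 g


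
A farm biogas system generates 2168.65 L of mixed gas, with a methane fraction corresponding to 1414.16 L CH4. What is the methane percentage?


CH4% = V_CH4 / V_total * 100
= 1414.16 / 2168.65 * 100
= 65.2092%

65.2092%


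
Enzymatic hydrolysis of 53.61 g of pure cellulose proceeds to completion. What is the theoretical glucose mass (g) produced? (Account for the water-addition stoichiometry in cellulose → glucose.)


glucose = cellulose * 180/162
= 53.61 * 180/162
= 59.5667 g

59.5667 g


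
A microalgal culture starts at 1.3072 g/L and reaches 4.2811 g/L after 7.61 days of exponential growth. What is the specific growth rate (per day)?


mu = ln(X2/X1) / dt
= ln(4.2811/1.3072) / 7.61
= 0.1559 per day

0.1559 per day


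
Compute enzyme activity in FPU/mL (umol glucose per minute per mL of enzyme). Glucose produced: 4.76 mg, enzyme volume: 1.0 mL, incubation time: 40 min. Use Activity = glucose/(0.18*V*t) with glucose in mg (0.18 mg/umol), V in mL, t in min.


Activity = glucose_mg / (0.18 mg/umol * V_mL * t_min)
= 4.76 / (0.18 * 1.0 * 40)
= 0.6611 FPU/mL

0.6611 FPU/mL


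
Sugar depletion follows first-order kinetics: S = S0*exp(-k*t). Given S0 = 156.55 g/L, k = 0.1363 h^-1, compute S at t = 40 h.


S = S0 * exp(-k * t)
S = 156.55 * exp(-0.1363 * 40)
S = 0.6712 g/L

0.6712 g/L


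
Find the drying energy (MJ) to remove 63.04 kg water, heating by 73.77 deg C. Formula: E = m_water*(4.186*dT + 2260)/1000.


E = m_water * (4.186 * dT + 2260) / 1000
= 63.04 * (4.186 * 73.77 + 2260) / 1000
= 161.9372 MJ

161.9372 MJ


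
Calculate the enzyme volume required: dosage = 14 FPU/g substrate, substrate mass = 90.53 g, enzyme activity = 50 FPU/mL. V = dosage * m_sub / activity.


V = dosage * m_sub / activity
V = 14 * 90.53 / 50
V = 25.3484 mL

25.3484 mL


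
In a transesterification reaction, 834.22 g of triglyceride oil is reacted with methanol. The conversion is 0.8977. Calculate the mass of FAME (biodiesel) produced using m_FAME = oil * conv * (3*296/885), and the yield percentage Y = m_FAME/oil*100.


m_FAME = oil * conv * (3 * 296 / 885) = oil * conv * (888/885)
= 834.22 * 0.8977 * 888 / 885
= 751.4179 g
Y = m_FAME / oil * 100 = conv * (888/885) * 100
= 0.8977 * 888 / 885 * 100
= 90.07%

751.4179 g FAME; Y = 90.07%


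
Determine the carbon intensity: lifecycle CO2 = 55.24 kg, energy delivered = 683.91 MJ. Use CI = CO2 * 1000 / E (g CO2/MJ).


CI = CO2 * 1000 / E
= 55.24 * 1000 / 683.91
= 80.7709 g CO2/MJ

80.7709 g CO2/MJ


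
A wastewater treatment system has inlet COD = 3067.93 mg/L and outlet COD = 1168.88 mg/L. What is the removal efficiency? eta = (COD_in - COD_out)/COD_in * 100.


eta = (COD_in - COD_out) / COD_in * 100
= (3067.93 - 1168.88) / 3067.93 * 100
= 61.9000%

61.9000%


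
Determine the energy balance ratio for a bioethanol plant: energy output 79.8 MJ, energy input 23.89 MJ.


EROI = E_out / E_in
= 79.8 / 23.89
= 3.3403

3.3403


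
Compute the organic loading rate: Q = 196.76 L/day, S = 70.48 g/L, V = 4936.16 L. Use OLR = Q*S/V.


OLR = Q * S / V
= 196.76 * 70.48 / 4936.16
= 2.8094 g/L/day

2.8094 g/L/day


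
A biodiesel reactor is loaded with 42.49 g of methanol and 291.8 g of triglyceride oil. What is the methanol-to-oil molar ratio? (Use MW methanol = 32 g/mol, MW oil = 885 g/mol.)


Molar ratio = n_MeOH / n_oil = (MeOH/32) / (oil/885) = (MeOH * 885) / (32 * oil)
= (42.49 * 885) / (32 * 291.8)
= 4.0271

4.0271


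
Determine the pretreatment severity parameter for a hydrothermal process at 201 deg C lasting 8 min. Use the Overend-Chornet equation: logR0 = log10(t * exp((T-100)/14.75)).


logR0 = log10(t * exp((T - 100) / 14.75))
= log10(8 * exp((201 - 100) / 14.75))
= 3.8769

3.8769


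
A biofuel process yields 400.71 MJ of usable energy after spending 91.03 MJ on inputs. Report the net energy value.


NEV = E_out - E_in
= 400.71 - 91.03
= 309.6800 MJ

309.6800 MJ


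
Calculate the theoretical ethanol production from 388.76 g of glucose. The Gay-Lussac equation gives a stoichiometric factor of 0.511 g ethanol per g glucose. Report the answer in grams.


Theoretical ethanol yield: m_EtOH = 0.511 * m_glucose
m_EtOH = 0.511 * 388.76 = 198.6564 g

198.6564 g


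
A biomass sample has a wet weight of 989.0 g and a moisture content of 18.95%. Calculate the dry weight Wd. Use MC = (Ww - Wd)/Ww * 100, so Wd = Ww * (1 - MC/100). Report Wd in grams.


Wd = Ww * (1 - MC/100)
= 989.0 * (1 - 18.95/100)
= 801.5845 g

801.5845 g


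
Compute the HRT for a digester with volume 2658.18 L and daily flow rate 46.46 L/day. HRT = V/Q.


HRT = V / Q
= 2658.18 / 46.46
= 57.2144 days

57.2144 days


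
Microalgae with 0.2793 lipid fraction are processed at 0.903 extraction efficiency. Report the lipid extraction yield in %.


Y = lipid_content * extraction_eff * 100
= 0.2793 * 0.903 * 100
= 25.2208%

25.2208%


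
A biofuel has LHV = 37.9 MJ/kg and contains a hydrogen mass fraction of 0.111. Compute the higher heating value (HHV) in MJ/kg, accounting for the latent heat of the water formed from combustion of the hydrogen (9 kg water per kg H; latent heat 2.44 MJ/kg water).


HHV = LHV + H_frac * 9 * 2.44
= 37.9 + 0.111 * 9 * 2.44
= 40.3376 MJ/kg

40.3376 MJ/kg


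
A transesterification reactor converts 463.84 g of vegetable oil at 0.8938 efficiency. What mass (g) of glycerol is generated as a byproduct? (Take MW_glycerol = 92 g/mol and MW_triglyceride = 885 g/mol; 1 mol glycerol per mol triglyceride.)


glycerol = oil * conv * (92/885)
= 463.84 * 0.8938 * 92 / 885
= 43.0976 g

43.0976 g


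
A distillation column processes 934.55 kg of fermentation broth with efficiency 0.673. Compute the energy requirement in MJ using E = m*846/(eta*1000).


E = m * 846 / (eta * 1000)
= 934.55 * 846 / (0.673 * 1000)
= 1174.7835 MJ

1174.7835 MJ


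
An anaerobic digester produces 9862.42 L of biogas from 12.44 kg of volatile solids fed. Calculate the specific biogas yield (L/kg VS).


Y = V / VS
= 9862.42 / 12.44
= 792.7990 L/kg VS

792.7990 L/kg VS


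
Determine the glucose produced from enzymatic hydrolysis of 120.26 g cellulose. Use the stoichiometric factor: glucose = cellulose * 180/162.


glucose = cellulose * 180/162
= 120.26 * 180/162
= 133.6222 g

133.6222 g


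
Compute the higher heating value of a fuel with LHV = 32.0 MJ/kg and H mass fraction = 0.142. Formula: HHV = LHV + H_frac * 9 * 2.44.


HHV = LHV + H_frac * 9 * 2.44
= 32.0 + 0.142 * 9 * 2.44
= 35.1183 MJ/kg

35.1183 MJ/kg


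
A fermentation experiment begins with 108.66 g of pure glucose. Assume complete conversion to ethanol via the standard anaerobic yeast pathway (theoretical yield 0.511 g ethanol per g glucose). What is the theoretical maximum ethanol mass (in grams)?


Theoretical ethanol yield: m_EtOH = 0.511 * m_glucose
m_EtOH = 0.511 * 108.66 = 55.5253 g

55.5253 g


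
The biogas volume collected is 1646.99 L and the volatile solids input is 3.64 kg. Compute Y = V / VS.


Y = V / VS
= 1646.99 / 3.64
= 452.4698 L/kg VS

452.4698 L/kg VS


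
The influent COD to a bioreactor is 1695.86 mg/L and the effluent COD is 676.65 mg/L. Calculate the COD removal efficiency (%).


eta = (COD_in - COD_out) / COD_in * 100
= (1695.86 - 676.65) / 1695.86 * 100
= 60.0999%

60.0999%


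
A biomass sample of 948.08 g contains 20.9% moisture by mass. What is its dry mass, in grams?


Wd = Ww * (1 - MC/100)
= 948.08 * (1 - 20.9/100)
= 749.9313 g

749.9313 g


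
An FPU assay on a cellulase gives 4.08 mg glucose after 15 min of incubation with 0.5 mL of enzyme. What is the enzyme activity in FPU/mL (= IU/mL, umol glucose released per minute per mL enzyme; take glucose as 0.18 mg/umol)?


Activity = glucose_mg / (0.18 mg/umol * V_mL * t_min)
= 4.08 / (0.18 * 0.5 * 15)
= 3.0222 FPU/mL

3.0222 FPU/mL


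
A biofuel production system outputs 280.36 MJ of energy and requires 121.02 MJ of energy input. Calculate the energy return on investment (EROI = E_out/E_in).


EROI = E_out / E_in
= 280.36 / 121.02
= 2.3166

2.3166


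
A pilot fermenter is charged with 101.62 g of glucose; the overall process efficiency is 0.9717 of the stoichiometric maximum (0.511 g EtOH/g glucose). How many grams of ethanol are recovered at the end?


Actual ethanol: m = 0.511 * 101.62 * 0.9717
m = 50.4583 g

50.4583 g


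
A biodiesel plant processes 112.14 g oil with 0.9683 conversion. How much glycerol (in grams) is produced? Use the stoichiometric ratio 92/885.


glycerol = oil * conv * (92/885)
= 112.14 * 0.9683 * 92 / 885
= 11.2879 g

11.2879 g


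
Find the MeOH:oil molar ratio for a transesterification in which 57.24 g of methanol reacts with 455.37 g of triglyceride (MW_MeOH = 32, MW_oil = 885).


Molar ratio = n_MeOH / n_oil = (MeOH/32) / (oil/885) = (MeOH * 885) / (32 * oil)
= (57.24 * 885) / (32 * 455.37)
= 3.4764

3.4764


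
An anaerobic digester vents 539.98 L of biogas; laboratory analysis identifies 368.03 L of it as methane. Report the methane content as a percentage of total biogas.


CH4% = V_CH4 / V_total * 100
= 368.03 / 539.98 * 100
= 68.1562%

68.1562%


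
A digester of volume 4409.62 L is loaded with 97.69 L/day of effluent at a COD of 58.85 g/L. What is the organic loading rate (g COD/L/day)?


OLR = Q * S / V
= 97.69 * 58.85 / 4409.62
= 1.3038 g/L/day

1.3038 g/L/day


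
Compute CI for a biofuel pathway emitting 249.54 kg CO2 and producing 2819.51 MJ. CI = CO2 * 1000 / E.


CI = CO2 * 1000 / E
= 249.54 * 1000 / 2819.51
= 88.5047 g CO2/MJ

88.5047 g CO2/MJ


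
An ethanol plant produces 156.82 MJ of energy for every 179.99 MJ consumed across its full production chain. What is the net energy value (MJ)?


NEV = E_out - E_in
= 156.82 - 179.99
= -23.1700 MJ

-23.1700 MJ


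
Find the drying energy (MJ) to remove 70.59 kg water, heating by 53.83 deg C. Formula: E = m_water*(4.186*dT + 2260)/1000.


E = m_water * (4.186 * dT + 2260) / 1000
= 70.59 * (4.186 * 53.83 + 2260) / 1000
= 175.4396 MJ

175.4396 MJ


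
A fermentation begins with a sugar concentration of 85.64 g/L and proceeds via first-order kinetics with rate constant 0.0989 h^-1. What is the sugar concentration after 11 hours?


S = S0 * exp(-k * t)
S = 85.64 * exp(-0.0989 * 11)
S = 28.8541 g/L

28.8541 g/L


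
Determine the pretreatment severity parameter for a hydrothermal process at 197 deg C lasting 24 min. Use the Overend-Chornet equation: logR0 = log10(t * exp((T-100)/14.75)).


logR0 = log10(t * exp((T - 100) / 14.75))
= log10(24 * exp((197 - 100) / 14.75))
= 4.2362

4.2362


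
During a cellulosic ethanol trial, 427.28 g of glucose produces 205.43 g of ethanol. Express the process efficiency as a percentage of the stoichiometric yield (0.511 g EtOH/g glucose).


Fermentation efficiency = (actual / (0.511 * glucose)) * 100
= (205.43 / (0.511 * 427.28)) * 100
= 94.0872%

94.0872%


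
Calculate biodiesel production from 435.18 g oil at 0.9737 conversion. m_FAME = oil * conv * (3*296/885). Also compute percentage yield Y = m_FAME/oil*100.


m_FAME = oil * conv * (3 * 296 / 885) = oil * conv * (888/885)
= 435.18 * 0.9737 * 888 / 885
= 425.1712 g
Y = m_FAME / oil * 100 = conv * (888/885) * 100
= 0.9737 * 888 / 885 * 100
= 97.70%

425.1712 g FAME; Y = 97.70%


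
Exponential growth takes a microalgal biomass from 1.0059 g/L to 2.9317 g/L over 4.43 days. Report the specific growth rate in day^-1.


mu = ln(X2/X1) / dt
= ln(2.9317/1.0059) / 4.43
= 0.2415 per day

0.2415 per day


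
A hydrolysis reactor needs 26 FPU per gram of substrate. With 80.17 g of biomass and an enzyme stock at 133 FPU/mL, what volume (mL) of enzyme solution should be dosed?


V = dosage * m_sub / activity
V = 26 * 80.17 / 133
V = 15.6723 mL

15.6723 mL


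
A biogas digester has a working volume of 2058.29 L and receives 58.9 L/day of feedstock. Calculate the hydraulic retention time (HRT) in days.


HRT = V / Q
= 2058.29 / 58.9
= 34.9455 days

34.9455 days


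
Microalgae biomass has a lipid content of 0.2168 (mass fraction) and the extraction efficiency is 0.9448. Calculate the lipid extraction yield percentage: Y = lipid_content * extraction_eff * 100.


Y = lipid_content * extraction_eff * 100
= 0.2168 * 0.9448 * 100
= 20.4833%

20.4833%


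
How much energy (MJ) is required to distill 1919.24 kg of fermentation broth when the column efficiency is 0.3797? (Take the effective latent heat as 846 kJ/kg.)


E = m * 846 / (eta * 1000)
= 1919.24 * 846 / (0.3797 * 1000)
= 4276.2103 MJ

4276.2103 MJ


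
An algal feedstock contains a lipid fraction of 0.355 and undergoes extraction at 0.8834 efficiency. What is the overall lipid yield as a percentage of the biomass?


Y = lipid_content * extraction_eff * 100
= 0.355 * 0.8834 * 100
= 31.3607%

31.3607%


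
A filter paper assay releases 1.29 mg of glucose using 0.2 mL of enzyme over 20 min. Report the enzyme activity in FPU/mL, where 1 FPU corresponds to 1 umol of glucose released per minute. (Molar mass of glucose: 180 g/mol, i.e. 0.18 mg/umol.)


Activity = glucose_mg / (0.18 mg/umol * V_mL * t_min)
= 1.29 / (0.18 * 0.2 * 20)
= 1.7917 FPU/mL

1.7917 FPU/mL


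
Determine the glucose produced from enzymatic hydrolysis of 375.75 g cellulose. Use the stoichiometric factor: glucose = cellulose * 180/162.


glucose = cellulose * 180/162
= 375.75 * 180/162
= 417.5000 g

417.5000 g


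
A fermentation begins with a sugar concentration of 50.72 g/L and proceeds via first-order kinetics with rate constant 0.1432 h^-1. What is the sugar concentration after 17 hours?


S = S0 * exp(-k * t)
S = 50.72 * exp(-0.1432 * 17)
S = 4.4456 g/L

4.4456 g/L


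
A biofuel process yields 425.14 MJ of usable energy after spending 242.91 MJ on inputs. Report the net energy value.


NEV = E_out - E_in
= 425.14 - 242.91
= 182.2300 MJ

182.2300 MJ


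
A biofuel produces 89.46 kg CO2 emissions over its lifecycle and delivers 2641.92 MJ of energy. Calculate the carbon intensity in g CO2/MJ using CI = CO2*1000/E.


CI = CO2 * 1000 / E
= 89.46 * 1000 / 2641.92
= 33.8617 g CO2/MJ

33.8617 g CO2/MJ


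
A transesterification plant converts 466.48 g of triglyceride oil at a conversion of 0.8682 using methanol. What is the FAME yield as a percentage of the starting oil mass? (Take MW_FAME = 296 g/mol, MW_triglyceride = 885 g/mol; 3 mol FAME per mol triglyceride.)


m_FAME = oil * conv * (3 * 296 / 885) = oil * conv * (888/885)
= 466.48 * 0.8682 * 888 / 885
= 406.3708 g
Y = m_FAME / oil * 100 = conv * (888/885) * 100
= 0.8682 * 888 / 885 * 100
= 87.11%

87.11%


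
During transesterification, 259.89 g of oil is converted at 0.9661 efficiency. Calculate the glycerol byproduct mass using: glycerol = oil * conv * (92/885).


glycerol = oil * conv * (92/885)
= 259.89 * 0.9661 * 92 / 885
= 26.1009 g

26.1009 g


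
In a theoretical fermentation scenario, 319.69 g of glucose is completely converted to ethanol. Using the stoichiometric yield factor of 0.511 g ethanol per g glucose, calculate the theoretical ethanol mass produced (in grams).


Theoretical ethanol yield: m_EtOH = 0.511 * m_glucose
m_EtOH = 0.511 * 319.69 = 163.3616 g

163.3616 g


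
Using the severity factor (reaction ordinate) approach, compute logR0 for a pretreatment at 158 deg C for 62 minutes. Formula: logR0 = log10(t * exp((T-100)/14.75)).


logR0 = log10(t * exp((T - 100) / 14.75))
= log10(62 * exp((158 - 100) / 14.75))
= 3.5001

3.5001


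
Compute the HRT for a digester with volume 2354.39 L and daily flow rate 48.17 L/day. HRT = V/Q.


HRT = V / Q
= 2354.39 / 48.17
= 48.8767 days

48.8767 days


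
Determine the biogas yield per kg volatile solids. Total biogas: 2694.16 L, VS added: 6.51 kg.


Y = V / VS
= 2694.16 / 6.51
= 413.8495 L/kg VS

413.8495 L/kg VS


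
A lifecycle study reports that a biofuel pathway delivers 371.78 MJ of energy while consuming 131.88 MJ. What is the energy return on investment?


EROI = E_out / E_in
= 371.78 / 131.88
= 2.8191

2.8191


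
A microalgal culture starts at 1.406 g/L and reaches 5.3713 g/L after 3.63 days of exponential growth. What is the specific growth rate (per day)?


mu = ln(X2/X1) / dt
= ln(5.3713/1.406) / 3.63
= 0.3692 per day

0.3692 per day


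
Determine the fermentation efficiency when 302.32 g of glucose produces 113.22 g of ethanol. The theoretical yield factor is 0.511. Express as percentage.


Fermentation efficiency = (actual / (0.511 * glucose)) * 100
= (113.22 / (0.511 * 302.32)) * 100
= 73.2884%

73.2884%


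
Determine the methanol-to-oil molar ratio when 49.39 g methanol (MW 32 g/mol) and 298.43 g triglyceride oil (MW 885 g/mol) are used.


Molar ratio = n_MeOH / n_oil = (MeOH/32) / (oil/885) = (MeOH * 885) / (32 * oil)
= (49.39 * 885) / (32 * 298.43)
= 4.5771

4.5771


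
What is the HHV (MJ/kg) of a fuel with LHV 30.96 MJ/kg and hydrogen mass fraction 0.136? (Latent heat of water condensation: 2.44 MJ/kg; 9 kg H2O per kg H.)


HHV = LHV + H_frac * 9 * 2.44
= 30.96 + 0.136 * 9 * 2.44
= 33.9466 MJ/kg

33.9466 MJ/kg


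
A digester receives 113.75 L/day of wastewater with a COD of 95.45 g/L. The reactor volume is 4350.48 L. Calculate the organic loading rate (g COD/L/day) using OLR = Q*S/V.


OLR = Q * S / V
= 113.75 * 95.45 / 4350.48
= 2.4957 g/L/day

2.4957 g/L/day


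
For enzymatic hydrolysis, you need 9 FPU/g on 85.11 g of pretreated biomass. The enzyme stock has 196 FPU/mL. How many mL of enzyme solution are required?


V = dosage * m_sub / activity
V = 9 * 85.11 / 196
V = 3.9081 mL

3.9081 mL


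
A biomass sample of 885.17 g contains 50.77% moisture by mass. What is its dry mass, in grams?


Wd = Ww * (1 - MC/100)
= 885.17 * (1 - 50.77/100)
= 435.7692 g

435.7692 g


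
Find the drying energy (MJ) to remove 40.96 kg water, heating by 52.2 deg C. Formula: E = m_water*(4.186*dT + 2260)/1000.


E = m_water * (4.186 * dT + 2260) / 1000
= 40.96 * (4.186 * 52.2 + 2260) / 1000
= 101.5197 MJ

101.5197 MJ


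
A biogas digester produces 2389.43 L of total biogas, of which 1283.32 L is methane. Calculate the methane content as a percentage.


CH4% = V_CH4 / V_total * 100
= 1283.32 / 2389.43 * 100
= 53.7082%

53.7082%


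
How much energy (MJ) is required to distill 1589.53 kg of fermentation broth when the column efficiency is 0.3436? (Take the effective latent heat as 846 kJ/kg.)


E = m * 846 / (eta * 1000)
= 1589.53 * 846 / (0.3436 * 1000)
= 3913.6856 MJ

3913.6856 MJ


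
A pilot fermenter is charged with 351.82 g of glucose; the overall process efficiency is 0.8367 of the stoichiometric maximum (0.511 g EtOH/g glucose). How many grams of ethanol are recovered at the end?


Actual ethanol: m = 0.511 * 351.82 * 0.8367
m = 150.4219 g

150.4219 g


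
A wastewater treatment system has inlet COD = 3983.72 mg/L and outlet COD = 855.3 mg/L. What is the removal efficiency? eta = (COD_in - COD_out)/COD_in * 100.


eta = (COD_in - COD_out) / COD_in * 100
= (3983.72 - 855.3) / 3983.72 * 100
= 78.5301%

78.5301%


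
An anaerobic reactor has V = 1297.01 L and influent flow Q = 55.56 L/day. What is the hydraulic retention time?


HRT = V / Q
= 1297.01 / 55.56
= 23.3443 days

23.3443 days


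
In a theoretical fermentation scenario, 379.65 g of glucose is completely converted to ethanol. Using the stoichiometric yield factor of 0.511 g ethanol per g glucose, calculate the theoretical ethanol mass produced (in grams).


Theoretical ethanol yield: m_EtOH = 0.511 * m_glucose
m_EtOH = 0.511 * 379.65 = 194.0011 g

194.0011 g


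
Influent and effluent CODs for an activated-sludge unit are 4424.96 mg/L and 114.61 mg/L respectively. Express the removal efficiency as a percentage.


eta = (COD_in - COD_out) / COD_in * 100
= (4424.96 - 114.61) / 4424.96 * 100
= 97.4099%

97.4099%


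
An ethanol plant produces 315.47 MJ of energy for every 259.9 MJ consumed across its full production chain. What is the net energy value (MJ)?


NEV = E_out - E_in
= 315.47 - 259.9
= 55.5700 MJ

55.5700 MJ


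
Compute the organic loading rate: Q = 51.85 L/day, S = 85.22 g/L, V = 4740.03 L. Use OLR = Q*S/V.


OLR = Q * S / V
= 51.85 * 85.22 / 4740.03
= 0.9322 g/L/day

0.9322 g/L/day


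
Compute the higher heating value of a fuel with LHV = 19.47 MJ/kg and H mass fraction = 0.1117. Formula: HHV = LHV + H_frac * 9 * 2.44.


HHV = LHV + H_frac * 9 * 2.44
= 19.47 + 0.1117 * 9 * 2.44
= 21.9229 MJ/kg

21.9229 MJ/kg


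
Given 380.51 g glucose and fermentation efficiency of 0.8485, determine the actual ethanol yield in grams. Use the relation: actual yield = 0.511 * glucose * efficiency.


Actual ethanol: m = 0.511 * 380.51 * 0.8485
m = 164.9829 g

164.9829 g


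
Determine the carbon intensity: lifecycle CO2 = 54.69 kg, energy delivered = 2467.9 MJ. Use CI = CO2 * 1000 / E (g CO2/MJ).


CI = CO2 * 1000 / E
= 54.69 * 1000 / 2467.9
= 22.1605 g CO2/MJ

22.1605 g CO2/MJ


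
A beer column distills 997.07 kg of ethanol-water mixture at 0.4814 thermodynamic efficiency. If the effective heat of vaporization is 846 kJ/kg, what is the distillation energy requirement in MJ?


E = m * 846 / (eta * 1000)
= 997.07 * 846 / (0.4814 * 1000)
= 1752.2252 MJ

1752.2252 MJ


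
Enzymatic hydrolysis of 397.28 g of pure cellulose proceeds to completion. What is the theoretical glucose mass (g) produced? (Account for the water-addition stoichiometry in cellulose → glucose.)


glucose = cellulose * 180/162
= 397.28 * 180/162
= 441.4222 g

441.4222 g


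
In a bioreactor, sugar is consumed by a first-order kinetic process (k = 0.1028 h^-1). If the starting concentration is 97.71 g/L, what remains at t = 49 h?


S = S0 * exp(-k * t)
S = 97.71 * exp(-0.1028 * 49)
S = 0.6343 g/L

0.6343 g/L


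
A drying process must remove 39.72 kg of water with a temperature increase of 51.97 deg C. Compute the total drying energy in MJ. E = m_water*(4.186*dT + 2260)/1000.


E = m_water * (4.186 * dT + 2260) / 1000
= 39.72 * (4.186 * 51.97 + 2260) / 1000
= 98.4081 MJ

98.4081 MJ


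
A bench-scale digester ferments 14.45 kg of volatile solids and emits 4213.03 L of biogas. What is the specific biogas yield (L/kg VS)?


Y = V / VS
= 4213.03 / 14.45
= 291.5592 L/kg VS

291.5592 L/kg VS


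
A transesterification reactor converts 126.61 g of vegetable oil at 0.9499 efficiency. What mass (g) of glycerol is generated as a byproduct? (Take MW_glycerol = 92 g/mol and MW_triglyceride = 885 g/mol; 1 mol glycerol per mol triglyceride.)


glycerol = oil * conv * (92/885)
= 126.61 * 0.9499 * 92 / 885
= 12.5023 g

12.5023 g


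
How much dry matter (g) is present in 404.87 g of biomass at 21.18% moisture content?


Wd = Ww * (1 - MC/100)
= 404.87 * (1 - 21.18/100)
= 319.1185 g

319.1185 g


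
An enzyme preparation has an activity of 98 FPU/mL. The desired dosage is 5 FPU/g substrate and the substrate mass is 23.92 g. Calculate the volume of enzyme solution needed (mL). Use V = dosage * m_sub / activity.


V = dosage * m_sub / activity
V = 5 * 23.92 / 98
V = 1.2204 mL

1.2204 mL


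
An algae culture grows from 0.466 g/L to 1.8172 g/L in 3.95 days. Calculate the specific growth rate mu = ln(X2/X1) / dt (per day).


mu = ln(X2/X1) / dt
= ln(1.8172/0.466) / 3.95
= 0.3445 per day

0.3445 per day


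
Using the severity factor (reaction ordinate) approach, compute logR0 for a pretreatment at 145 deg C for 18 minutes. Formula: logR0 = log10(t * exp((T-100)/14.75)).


logR0 = log10(t * exp((T - 100) / 14.75))
= log10(18 * exp((145 - 100) / 14.75))
= 2.5802

2.5802


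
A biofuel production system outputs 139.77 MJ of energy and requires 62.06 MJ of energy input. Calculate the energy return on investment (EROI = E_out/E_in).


EROI = E_out / E_in
= 139.77 / 62.06
= 2.2522

2.2522


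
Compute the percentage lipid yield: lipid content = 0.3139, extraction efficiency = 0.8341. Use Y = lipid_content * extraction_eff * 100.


Y = lipid_content * extraction_eff * 100
= 0.3139 * 0.8341 * 100
= 26.1824%

26.1824%


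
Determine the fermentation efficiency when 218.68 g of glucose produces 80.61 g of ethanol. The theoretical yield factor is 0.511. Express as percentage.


Fermentation efficiency = (actual / (0.511 * glucose)) * 100
= (80.61 / (0.511 * 218.68)) * 100
= 72.1371%

72.1371%


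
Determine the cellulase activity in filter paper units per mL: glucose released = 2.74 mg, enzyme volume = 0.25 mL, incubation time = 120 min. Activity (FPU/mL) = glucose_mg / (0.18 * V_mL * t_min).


Activity = glucose_mg / (0.18 mg/umol * V_mL * t_min)
= 2.74 / (0.18 * 0.25 * 120)
= 0.5074 FPU/mL

0.5074 FPU/mL


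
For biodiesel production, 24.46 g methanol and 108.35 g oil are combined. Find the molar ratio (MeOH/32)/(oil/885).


Molar ratio = n_MeOH / n_oil = (MeOH/32) / (oil/885) = (MeOH * 885) / (32 * oil)
= (24.46 * 885) / (32 * 108.35)
= 6.2434

6.2434


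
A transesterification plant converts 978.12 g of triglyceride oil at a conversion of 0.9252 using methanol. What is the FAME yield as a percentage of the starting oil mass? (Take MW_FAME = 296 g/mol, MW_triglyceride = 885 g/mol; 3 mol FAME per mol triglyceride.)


m_FAME = oil * conv * (3 * 296 / 885) = oil * conv * (888/885)
= 978.12 * 0.9252 * 888 / 885
= 908.0243 g
Y = m_FAME / oil * 100 = conv * (888/885) * 100
= 0.9252 * 888 / 885 * 100
= 92.83%

92.83%


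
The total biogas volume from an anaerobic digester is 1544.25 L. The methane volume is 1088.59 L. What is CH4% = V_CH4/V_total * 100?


CH4% = V_CH4 / V_total * 100
= 1088.59 / 1544.25 * 100
= 70.4931%

70.4931%


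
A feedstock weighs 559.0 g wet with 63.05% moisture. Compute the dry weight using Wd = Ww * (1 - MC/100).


Wd = Ww * (1 - MC/100)
= 559.0 * (1 - 63.05/100)
= 206.5505 g

206.5505 g


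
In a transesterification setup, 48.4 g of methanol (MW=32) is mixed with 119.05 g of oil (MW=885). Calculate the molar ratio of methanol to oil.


Molar ratio = n_MeOH / n_oil = (MeOH/32) / (oil/885) = (MeOH * 885) / (32 * oil)
= (48.4 * 885) / (32 * 119.05)
= 11.2437

11.2437


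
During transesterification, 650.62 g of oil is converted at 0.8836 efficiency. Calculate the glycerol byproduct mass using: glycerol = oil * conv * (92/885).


glycerol = oil * conv * (92/885)
= 650.62 * 0.8836 * 92 / 885
= 59.7624 g

59.7624 g


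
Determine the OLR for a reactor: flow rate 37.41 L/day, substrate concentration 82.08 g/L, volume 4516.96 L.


OLR = Q * S / V
= 37.41 * 82.08 / 4516.96
= 0.6798 g/L/day

0.6798 g/L/day


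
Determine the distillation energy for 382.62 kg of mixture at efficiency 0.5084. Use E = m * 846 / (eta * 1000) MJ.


E = m * 846 / (eta * 1000)
= 382.62 * 846 / (0.5084 * 1000)
= 636.6965 MJ

636.6965 MJ


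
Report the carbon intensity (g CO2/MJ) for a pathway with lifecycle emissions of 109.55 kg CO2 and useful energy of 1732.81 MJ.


CI = CO2 * 1000 / E
= 109.55 * 1000 / 1732.81
= 63.2210 g CO2/MJ

63.2210 g CO2/MJ


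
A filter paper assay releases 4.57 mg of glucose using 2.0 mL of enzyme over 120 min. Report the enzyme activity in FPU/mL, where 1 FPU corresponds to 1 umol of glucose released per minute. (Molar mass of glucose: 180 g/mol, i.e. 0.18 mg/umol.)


Activity = glucose_mg / (0.18 mg/umol * V_mL * t_min)
= 4.57 / (0.18 * 2.0 * 120)
= 0.1058 FPU/mL

0.1058 FPU/mL


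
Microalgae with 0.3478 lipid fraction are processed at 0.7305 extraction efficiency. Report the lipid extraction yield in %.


Y = lipid_content * extraction_eff * 100
= 0.3478 * 0.7305 * 100
= 25.4068%

25.4068%


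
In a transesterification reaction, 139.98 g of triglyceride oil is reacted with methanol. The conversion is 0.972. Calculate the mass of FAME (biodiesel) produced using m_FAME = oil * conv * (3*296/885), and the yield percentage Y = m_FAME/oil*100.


m_FAME = oil * conv * (3 * 296 / 885) = oil * conv * (888/885)
= 139.98 * 0.972 * 888 / 885
= 136.5218 g
Y = m_FAME / oil * 100 = conv * (888/885) * 100
= 0.972 * 888 / 885 * 100
= 97.53%

136.5218 g FAME; Y = 97.53%


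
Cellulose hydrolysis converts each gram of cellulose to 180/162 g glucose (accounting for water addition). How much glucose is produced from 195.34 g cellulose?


glucose = cellulose * 180/162
= 195.34 * 180/162
= 217.0444 g

217.0444 g


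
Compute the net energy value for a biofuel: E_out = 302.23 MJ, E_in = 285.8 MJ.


NEV = E_out - E_in
= 302.23 - 285.8
= 16.4300 MJ

16.4300 MJ


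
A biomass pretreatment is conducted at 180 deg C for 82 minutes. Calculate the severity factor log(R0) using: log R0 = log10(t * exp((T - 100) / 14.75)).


logR0 = log10(t * exp((T - 100) / 14.75))
= log10(82 * exp((180 - 100) / 14.75))
= 4.2693

4.2693


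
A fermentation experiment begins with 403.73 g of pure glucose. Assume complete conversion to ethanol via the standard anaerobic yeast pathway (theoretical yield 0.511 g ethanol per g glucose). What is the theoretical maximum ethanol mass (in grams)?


Theoretical ethanol yield: m_EtOH = 0.511 * m_glucose
m_EtOH = 0.511 * 403.73 = 206.3060 g

206.3060 g


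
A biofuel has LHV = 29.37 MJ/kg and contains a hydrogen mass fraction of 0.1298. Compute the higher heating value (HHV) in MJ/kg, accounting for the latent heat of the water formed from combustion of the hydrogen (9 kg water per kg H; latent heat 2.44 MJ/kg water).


HHV = LHV + H_frac * 9 * 2.44
= 29.37 + 0.1298 * 9 * 2.44
= 32.2204 MJ/kg

32.2204 MJ/kg


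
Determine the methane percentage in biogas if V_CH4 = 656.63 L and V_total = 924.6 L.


CH4% = V_CH4 / V_total * 100
= 656.63 / 924.6 * 100
= 71.0177%

71.0177%


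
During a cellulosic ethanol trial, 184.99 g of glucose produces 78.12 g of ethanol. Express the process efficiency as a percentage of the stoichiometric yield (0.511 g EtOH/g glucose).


Fermentation efficiency = (actual / (0.511 * glucose)) * 100
= (78.12 / (0.511 * 184.99)) * 100
= 82.6405%

82.6405%


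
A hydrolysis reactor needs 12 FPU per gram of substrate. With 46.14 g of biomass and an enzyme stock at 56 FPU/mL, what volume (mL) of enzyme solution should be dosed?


V = dosage * m_sub / activity
V = 12 * 46.14 / 56
V = 9.8871 mL

9.8871 mL


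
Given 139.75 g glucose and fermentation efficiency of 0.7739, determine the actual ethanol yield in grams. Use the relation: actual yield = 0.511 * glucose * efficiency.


Actual ethanol: m = 0.511 * 139.75 * 0.7739
m = 55.2659 g

55.2659 g


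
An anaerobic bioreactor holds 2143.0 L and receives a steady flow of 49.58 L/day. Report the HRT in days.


HRT = V / Q
= 2143.0 / 49.58
= 43.2231 days

43.2231 days


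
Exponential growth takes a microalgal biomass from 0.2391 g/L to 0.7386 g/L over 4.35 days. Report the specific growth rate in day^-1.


mu = ln(X2/X1) / dt
= ln(0.7386/0.2391) / 4.35
= 0.2593 per day

0.2593 per day


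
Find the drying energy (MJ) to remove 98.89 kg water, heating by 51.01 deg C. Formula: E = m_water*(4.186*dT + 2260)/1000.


E = m_water * (4.186 * dT + 2260) / 1000
= 98.89 * (4.186 * 51.01 + 2260) / 1000
= 244.6072 MJ

244.6072 MJ


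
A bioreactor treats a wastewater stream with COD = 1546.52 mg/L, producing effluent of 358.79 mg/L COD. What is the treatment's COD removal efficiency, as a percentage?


eta = (COD_in - COD_out) / COD_in * 100
= (1546.52 - 358.79) / 1546.52 * 100
= 76.8002%

76.8002%


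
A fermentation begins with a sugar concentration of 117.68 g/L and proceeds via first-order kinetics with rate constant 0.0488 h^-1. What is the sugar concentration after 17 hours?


S = S0 * exp(-k * t)
S = 117.68 * exp(-0.0488 * 17)
S = 51.3348 g/L

51.3348 g/L


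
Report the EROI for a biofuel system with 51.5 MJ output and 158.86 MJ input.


EROI = E_out / E_in
= 51.5 / 158.86
= 0.3242

0.3242


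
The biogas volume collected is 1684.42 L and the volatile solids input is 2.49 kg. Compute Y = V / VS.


Y = V / VS
= 1684.42 / 2.49
= 676.4739 L/kg VS

676.4739 L/kg VS


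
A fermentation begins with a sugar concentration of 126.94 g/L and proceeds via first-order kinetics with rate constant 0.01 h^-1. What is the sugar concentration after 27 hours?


S = S0 * exp(-k * t)
S = 126.94 * exp(-0.01 * 27)
S = 96.9034 g/L

96.9034 g/L


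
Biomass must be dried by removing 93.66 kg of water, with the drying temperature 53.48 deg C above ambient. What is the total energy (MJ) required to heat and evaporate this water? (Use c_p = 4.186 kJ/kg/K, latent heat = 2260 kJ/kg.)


E = m_water * (4.186 * dT + 2260) / 1000
= 93.66 * (4.186 * 53.48 + 2260) / 1000
= 232.6390 MJ

232.6390 MJ


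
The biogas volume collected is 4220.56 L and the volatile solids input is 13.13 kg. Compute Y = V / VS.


Y = V / VS
= 4220.56 / 13.13
= 321.4440 L/kg VS

321.4440 L/kg VS


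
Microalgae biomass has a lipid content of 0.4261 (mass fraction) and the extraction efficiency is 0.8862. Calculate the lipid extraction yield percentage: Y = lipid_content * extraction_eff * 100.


Y = lipid_content * extraction_eff * 100
= 0.4261 * 0.8862 * 100
= 37.7610%

37.7610%


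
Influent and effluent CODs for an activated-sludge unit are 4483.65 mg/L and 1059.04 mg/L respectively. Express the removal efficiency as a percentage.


eta = (COD_in - COD_out) / COD_in * 100
= (4483.65 - 1059.04) / 4483.65 * 100
= 76.3800%

76.3800%


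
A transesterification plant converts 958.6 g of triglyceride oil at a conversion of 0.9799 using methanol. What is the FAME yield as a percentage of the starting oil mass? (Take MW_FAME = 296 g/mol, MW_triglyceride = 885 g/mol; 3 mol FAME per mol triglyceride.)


m_FAME = oil * conv * (3 * 296 / 885) = oil * conv * (888/885)
= 958.6 * 0.9799 * 888 / 885
= 942.5163 g
Y = m_FAME / oil * 100 = conv * (888/885) * 100
= 0.9799 * 888 / 885 * 100
= 98.32%

98.32%
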